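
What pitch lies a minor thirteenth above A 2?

F 4

Six letters up from A (plus an octave) reaches F.
A minor thirteenth is 20 semitones; 20 semitones up from A2 gives F4.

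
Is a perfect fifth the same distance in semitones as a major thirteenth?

A perfect fifth spans 7 semitones; a major thirteenth spans 21 semitones. They differ by 14.

No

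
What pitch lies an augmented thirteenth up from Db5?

B6

Counting six letter names plus an octave up from D lands on B.
An augmented thirteenth spans 22 semitones, so from Db5 the target pitch is B6.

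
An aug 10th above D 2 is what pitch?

Counting three letter names plus an octave up from D lands on F.
An augmented tenth is 17 semitones; 17 semitones up from D2 gives F##3.

F-double-sharp 3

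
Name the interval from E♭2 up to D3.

M7

E to D spans seven letter names (E-F-G-A-B-C-D) — that makes it a seventh of some quality.
Eb2 to D3 is 11 semitones, matching the major seventh exactly, so the quality is major.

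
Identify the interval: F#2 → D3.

F to D spans six letter names (F-G-A-B-C-D) — that makes it a sixth of some quality.
F#2 to D3 is 8 semitones, a half step short of the major sixth (9), so this is minor.

m6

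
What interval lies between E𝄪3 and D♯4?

E to D spans seven letter names (E-F-G-A-B-C-D), so the interval is some kind of seventh.
E##3 to D#4 spans 9 semitones — two semitones narrower than the major seventh (11) — giving a diminished seventh.

diminished seventh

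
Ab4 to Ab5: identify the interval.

A to A is the same letter name, plus an octave, so the interval is some kind of octave.
The perfect octave spans 12 semitones, and Ab4 to Ab5 is exactly 12 semitones — so this is a perfect octave.

perfect 8th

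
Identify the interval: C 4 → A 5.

C to A spans six letter names (C-D-E-F-G-A), plus an octave, so the interval is some kind of thirteenth.
C4 to A5 is 21 semitones, matching the major thirteenth exactly, so the quality is major.
(Equivalently, a compound major sixth: a major sixth plus an octave.)

major thirteenth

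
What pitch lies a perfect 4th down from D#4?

A#3

Four letter names down from D: A.
A perfect fourth spans 5 semitones, so from D#4 the target pitch is A#3.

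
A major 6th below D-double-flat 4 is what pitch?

F-double-flat 3

The sixth takes the letter from D down to F.
A major sixth spans 9 semitones, so from Dbb4 the target pitch is Fbb3.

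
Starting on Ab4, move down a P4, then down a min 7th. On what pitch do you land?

F3

Ab4 down a perfect fourth → Eb4 (5 semitones).
Down a minor seventh from Eb4: F3 (10 semitones down).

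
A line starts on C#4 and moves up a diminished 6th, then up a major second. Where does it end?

Up a diminished sixth from C#4: Ab4 (7 semitones up).
Ab4 up a major second → Bb4 (2 semitones).

Bb4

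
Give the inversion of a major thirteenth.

minor third

First reduce the compound major thirteenth to its simple form, a major sixth.
The rule of nine gives the new number: 9 − 6 = 3, so a sixth becomes a third.
Quality inverts too: major becomes minor. That makes the inversion a minor third.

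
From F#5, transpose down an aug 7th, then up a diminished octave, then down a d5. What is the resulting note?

Cb5

F#5 down an augmented seventh → Gb4 (12 semitones).
Gb4 up a diminished octave → Gbb5 (11 semitones).
Down a diminished fifth from Gbb5: Cb5 (6 semitones down).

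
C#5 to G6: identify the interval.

d12

C to G spans five letter names (C-D-E-F-G), plus an octave, so the interval is some kind of twelfth.
C#5 to G6 spans 18 semitones — one semitone narrower than the perfect twelfth (19) — giving a diminished twelfth.
(Equivalently, a compound diminished fifth: a diminished fifth plus an octave.)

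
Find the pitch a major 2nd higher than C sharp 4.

Counting two letter names up from C lands on D.
A major second is 2 semitones; 2 semitones up from C#4 gives D#4.

D sharp 4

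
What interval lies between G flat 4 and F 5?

major 7th

G to F spans seven letter names (G-A-B-C-D-E-F), so the interval is some kind of seventh.
Counting semitones, Gb4→F5 is 11, which is the major seventh.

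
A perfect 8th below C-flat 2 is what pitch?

The letter stays C (same as the start), shifted an octave down.
A perfect octave spans 12 semitones, so from Cb2 the target pitch is Cb1.

C-flat 1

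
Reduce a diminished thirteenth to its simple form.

Each octave removed subtracts seven from the number: 13 − 7 = 6.
Quality carries through unchanged, so the simple form is a diminished sixth.

d6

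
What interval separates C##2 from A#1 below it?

major third

Descending from C##2 to A#1 is the same interval as ascending A#1 to C##2.
A to C spans three letter names (A-B-C): a third.
The major third spans 4 semitones, and A#1 to C##2 is exactly 4 semitones — so this is a major third.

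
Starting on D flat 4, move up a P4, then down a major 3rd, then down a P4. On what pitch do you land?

B double-flat 3

Up a perfect fourth from Db4: Gb4 (5 semitones up).
Down a major third from Gb4: Ebb4 (4 semitones down).
Ebb4 down a perfect fourth → Bbb3 (5 semitones).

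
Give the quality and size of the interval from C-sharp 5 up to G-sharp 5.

C to G spans five letter names (C-D-E-F-G) — that makes it a fifth of some quality.
C#5 to G#5 is 7 semitones, matching the perfect fifth exactly, so the quality is perfect.

perfect fifth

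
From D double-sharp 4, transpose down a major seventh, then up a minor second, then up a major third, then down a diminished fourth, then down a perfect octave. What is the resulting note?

D##4 down a major seventh → E#3 (11 semitones).
Up a minor second from E#3: F#3 (1 semitone up).
A major third up from F#3 is A#3.
A#3 down a diminished fourth → E##3 (4 semitones).
Down a perfect octave from E##3: E##2 (12 semitones down).

E double-sharp 2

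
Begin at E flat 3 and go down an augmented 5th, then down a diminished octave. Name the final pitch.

A flat 1

An augmented fifth down from Eb3 is Abb2.
Abb2 down a diminished octave → Ab1 (11 semitones).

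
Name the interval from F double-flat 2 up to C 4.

doubly augmented twelfth

F to C spans five letter names (F-G-A-B-C), plus an octave, so the interval is some kind of twelfth.
The perfect twelfth is 19 semitones; here we have 21, two semitones wider: doubly augmented.
(Equivalently, a compound doubly augmented fifth: a doubly augmented fifth plus an octave.)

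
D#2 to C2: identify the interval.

Descending from D#2 to C2 is the same interval as ascending C2 to D#2.
C to D spans two letter names (C-D), so the interval is some kind of second.
The major second is 2 semitones; here we have 3, one semitone wider: augmented.

augmented second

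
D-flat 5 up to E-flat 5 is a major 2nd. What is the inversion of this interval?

The rule of nine gives the new number: 9 − 2 = 7, so a second becomes a seventh.
Quality inverts too: major becomes minor. That makes the inversion a minor seventh.

m7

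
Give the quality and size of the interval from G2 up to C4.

G to C spans four letter names (G-A-B-C), plus an octave: an eleventh.
G2 to C4 is 17 semitones, matching the perfect eleventh exactly, so the quality is perfect.
(Equivalently, a compound perfect fourth: a perfect fourth plus an octave.)

perfect 11th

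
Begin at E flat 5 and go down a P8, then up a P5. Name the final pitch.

A perfect octave down from Eb5 is Eb4.
Up a perfect fifth from Eb4: Bb4 (7 semitones up).

B flat 4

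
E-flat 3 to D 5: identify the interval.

major fourteenth

E to D spans seven letter names (E-F-G-A-B-C-D), plus an octave: a fourteenth.
Eb3 to D5 is 23 semitones, matching the major fourteenth exactly, so the quality is major.
(Equivalently, a compound major seventh: a major seventh plus an octave.)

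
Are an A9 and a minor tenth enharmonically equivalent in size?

An augmented ninth spans 15 semitones, and a minor tenth also spans 15 semitones — they're enharmonic.

Yes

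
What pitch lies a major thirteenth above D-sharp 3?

Counting six letter names plus an octave up from D lands on B.
A major thirteenth is 21 semitones; 21 semitones up from D#3 gives B#4.

B-sharp 4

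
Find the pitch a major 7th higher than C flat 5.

The seventh takes the letter from C up to B.
A major seventh is 11 semitones; 11 semitones up from Cb5 gives Bb5.

B flat 5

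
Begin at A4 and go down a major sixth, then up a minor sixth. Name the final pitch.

Down a major sixth from A4: C4 (9 semitones down).
A minor sixth up from C4 is Ab4.

Ab4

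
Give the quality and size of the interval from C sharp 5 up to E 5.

C to E spans three letter names (C-D-E), so the interval is some kind of third.
At 3 semitones, C#5→E5 falls one short of a major third: minor.

minor third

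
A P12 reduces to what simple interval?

Subtracting seven from the interval number removes an octave: 12 − 7 = 5.
That makes a perfect twelfth a compound perfect fifth — an octave plus a perfect fifth.

perfect 5th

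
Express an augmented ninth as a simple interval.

Subtracting seven from the interval number removes an octave: 9 − 7 = 2.
That makes an augmented ninth a compound augmented second — an octave plus an augmented second.

augmented second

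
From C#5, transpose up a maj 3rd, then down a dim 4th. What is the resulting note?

A major third up from C#5 is E#5.
A diminished fourth down from E#5 is B##4.

B##4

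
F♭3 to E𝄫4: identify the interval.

F to E spans seven letter names (F-G-A-B-C-D-E): a seventh.
A major seventh would be 11 semitones, but Fb3 to Ebb4 is 10 — one semitone narrower, making it a minor seventh.

minor seventh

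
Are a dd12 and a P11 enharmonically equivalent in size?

Yes

Both span 17 semitones: a doubly diminished twelfth and a perfect eleventh are the same chromatic distance.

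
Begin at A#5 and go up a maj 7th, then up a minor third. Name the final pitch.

A#5 up a major seventh → G##6 (11 semitones).
Up a minor third from G##6: B#6 (3 semitones up).

B#6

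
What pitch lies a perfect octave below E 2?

For an octave the letter name doesn't change: still E, an octave down.
A perfect octave spans 12 semitones, so from E2 the target pitch is E1.

E 1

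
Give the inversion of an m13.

major third

First reduce the compound minor thirteenth to its simple form, a minor sixth.
Interval numbers invert to sum to nine: 6 + 3 = 9, so a sixth inverts to a third.
And minor becomes major under inversion, so we get a major third.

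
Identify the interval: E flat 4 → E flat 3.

perfect 8th

Descending from Eb4 to Eb3 is the same interval as ascending Eb3 to Eb4.
E to E is the same letter name, plus an octave — that makes it an octave of some quality.
Counting semitones, Eb3→Eb4 is 12, which is the perfect octave.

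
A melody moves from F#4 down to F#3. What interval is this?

perfect 8th

Descending from F#4 to F#3 is the same interval as ascending F#3 to F#4.
F to F is the same letter name, plus an octave: an octave.
F#3 to F#4 is 12 semitones, matching the perfect octave exactly, so the quality is perfect.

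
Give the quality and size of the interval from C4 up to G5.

P12

C to G spans five letter names (C-D-E-F-G), plus an octave, so the interval is some kind of twelfth.
Counting semitones, C4→G5 is 19, which is the perfect twelfth.
(Equivalently, a compound perfect fifth: a perfect fifth plus an octave.)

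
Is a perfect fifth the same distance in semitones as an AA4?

Yes

A perfect fifth = 7 semitones = a doubly augmented fourth; enharmonically equal.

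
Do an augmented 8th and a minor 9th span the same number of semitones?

Yes

An augmented octave = 13 semitones = a minor ninth; enharmonically equal.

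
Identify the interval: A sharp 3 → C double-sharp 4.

A to C spans three letter names (A-B-C) — that makes it a third of some quality.
The major third spans 4 semitones, and A#3 to C##4 is exactly 4 semitones — so this is a major third.

M3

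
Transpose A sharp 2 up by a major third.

C double-sharp 3

Counting three letter names up from A lands on C.
Moving 4 semitones up from A#2 (the size of a major third) reaches C##3.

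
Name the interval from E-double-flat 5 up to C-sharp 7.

AA13

E to C spans six letter names (E-F-G-A-B-C), plus an octave: a thirteenth.
A major thirteenth would be 21 semitones; Ebb5 to C#7 is 23, two semitones wider, so the interval is doubly augmented.
(Equivalently, a compound doubly augmented sixth: a doubly augmented sixth plus an octave.)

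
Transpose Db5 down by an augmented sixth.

Fbb4

Six letter names down from D: F.
An augmented sixth is 10 semitones; 10 semitones down from Db5 gives Fbb4.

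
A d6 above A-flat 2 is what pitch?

Counting six letter names up from A lands on F.
A diminished sixth spans 7 semitones, so from Ab2 the target pitch is Fbb3.

F-double-flat 3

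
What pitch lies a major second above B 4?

Counting two letter names up from B lands on C.
A major second is 2 semitones; 2 semitones up from B4 gives C#5.

C-sharp 5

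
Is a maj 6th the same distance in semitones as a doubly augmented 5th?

Both span 9 semitones: a major sixth and a doubly augmented fifth are the same chromatic distance.

Yes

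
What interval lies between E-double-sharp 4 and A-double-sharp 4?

P4

E to A spans four letter names (E-F-G-A), so the interval is some kind of fourth.
The perfect fourth spans 5 semitones, and E##4 to A##4 is exactly 5 semitones — so this is a perfect fourth.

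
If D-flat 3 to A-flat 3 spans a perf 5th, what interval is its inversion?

The rule of nine gives the new number: 9 − 5 = 4, so a fifth becomes a fourth.
And perfect stays perfect under inversion, so we get a perfect fourth.

P4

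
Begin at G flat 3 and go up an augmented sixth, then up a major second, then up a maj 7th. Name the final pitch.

Up an augmented sixth from Gb3: E4 (10 semitones up).
A major second up from E4 is F#4.
Up a major seventh from F#4: E#5 (11 semitones up).

E sharp 5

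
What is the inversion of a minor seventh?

The rule of nine gives the new number: 9 − 7 = 2, so a seventh becomes a second.
Quality inverts too: minor becomes major. That makes the inversion a major second.

major second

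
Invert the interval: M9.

First reduce the compound major ninth to its simple form, a major second.
The rule of nine gives the new number: 9 − 2 = 7, so a second becomes a seventh.
And major becomes minor under inversion, so we get a minor seventh.

minor seventh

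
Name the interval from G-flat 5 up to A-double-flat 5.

minor second

G to A spans two letter names (G-A): a second.
At 1 semitone, Gb5→Abb5 falls one short of a major second: minor.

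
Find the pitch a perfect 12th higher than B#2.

F##4

The twelfth's letter: B up five letter names plus an octave → F.
A perfect twelfth is 19 semitones; 19 semitones up from B#2 gives F##4.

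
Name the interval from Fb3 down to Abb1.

Descending from Fb3 to Abb1 is the same interval as ascending Abb1 to Fb3.
A to F spans six letter names (A-B-C-D-E-F), plus an octave, so the interval is some kind of thirteenth.
Abb1 to Fb3 is 21 semitones, matching the major thirteenth exactly, so the quality is major.
(Equivalently, a compound major sixth: a major sixth plus an octave.)

major 13th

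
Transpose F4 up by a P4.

Bb4

Four letter names up from F: B.
Moving 5 semitones up from F4 (the size of a perfect fourth) reaches Bb4.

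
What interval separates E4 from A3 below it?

Descending from E4 to A3 is the same interval as ascending A3 to E4.
A to E spans five letter names (A-B-C-D-E), so the interval is some kind of fifth.
The perfect fifth spans 7 semitones, and A3 to E4 is exactly 7 semitones — so this is a perfect fifth.

P5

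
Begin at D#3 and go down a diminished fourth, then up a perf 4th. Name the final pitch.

D#3 down a diminished fourth → A##2 (4 semitones).
Up a perfect fourth from A##2: D##3 (5 semitones up).

D##3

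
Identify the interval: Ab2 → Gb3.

A to G spans seven letter names (A-B-C-D-E-F-G): a seventh.
A major seventh would be 11 semitones, but Ab2 to Gb3 is 10 — one semitone narrower, making it a minor seventh.

minor seventh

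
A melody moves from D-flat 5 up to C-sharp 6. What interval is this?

D to C spans seven letter names (D-E-F-G-A-B-C): a seventh.
Db5 to C#6 spans 12 semitones — one semitone wider than the major seventh (11) — giving an augmented seventh.

augmented seventh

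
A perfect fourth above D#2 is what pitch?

G#2

Counting four letter names up from D lands on G.
A perfect fourth spans 5 semitones, so from D#2 the target pitch is G#2.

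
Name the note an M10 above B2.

Three letters up from B (plus an octave) reaches D.
A major tenth is 16 semitones; 16 semitones up from B2 gives D#4.

D#4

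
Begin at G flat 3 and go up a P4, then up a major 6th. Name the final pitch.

Gb3 up a perfect fourth → Cb4 (5 semitones).
A major sixth up from Cb4 is Ab4.

A flat 4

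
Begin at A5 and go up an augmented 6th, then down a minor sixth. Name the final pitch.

An augmented sixth up from A5 is F##6.
F##6 down a minor sixth → A##5 (8 semitones).

A##5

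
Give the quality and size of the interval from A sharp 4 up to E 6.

A to E spans five letter names (A-B-C-D-E), plus an octave, so the interval is some kind of twelfth.
The perfect twelfth is 19 semitones; here we have 18, one semitone narrower: diminished.
(Equivalently, a compound diminished fifth: a diminished fifth plus an octave.)

d12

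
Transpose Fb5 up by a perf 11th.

Bbb6

Counting four letter names plus an octave up from F lands on B.
A perfect eleventh spans 17 semitones, so from Fb5 the target pitch is Bbb6.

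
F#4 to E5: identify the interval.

m7

F to E spans seven letter names (F-G-A-B-C-D-E), so the interval is some kind of seventh.
At 10 semitones, F#4→E5 falls one short of a major seventh: minor.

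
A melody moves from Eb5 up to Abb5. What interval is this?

E to A spans four letter names (E-F-G-A): a fourth.
A perfect fourth would be 5 semitones; Eb5 to Abb5 is 4, one semitone narrower, so the interval is diminished.

d4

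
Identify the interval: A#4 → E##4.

diminished 4th

Descending from A#4 to E##4 is the same interval as ascending E##4 to A#4.
E to A spans four letter names (E-F-G-A) — that makes it a fourth of some quality.
The perfect fourth is 5 semitones; here we have 4, one semitone narrower: diminished.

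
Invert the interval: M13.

First reduce the compound major thirteenth to its simple form, a major sixth.
The rule of nine gives the new number: 9 − 6 = 3, so a sixth becomes a third.
The quality also flips — major becomes minor — giving a minor third.

m3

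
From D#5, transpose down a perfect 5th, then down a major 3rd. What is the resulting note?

E4

Down a perfect fifth from D#5: G#4 (7 semitones down).
Down a major third from G#4: E4 (4 semitones down).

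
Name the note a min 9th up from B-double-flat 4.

Two letters up from B (plus an octave) reaches C.
Moving 13 semitones up from Bbb4 (the size of a minor ninth) reaches Cbb6.

C-double-flat 6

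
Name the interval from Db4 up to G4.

D to G spans four letter names (D-E-F-G): a fourth.
The perfect fourth is 5 semitones; here we have 6, one semitone wider: augmented.

A4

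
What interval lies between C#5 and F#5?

C to F spans four letter names (C-D-E-F), so the interval is some kind of fourth.
The perfect fourth spans 5 semitones, and C#5 to F#5 is exactly 5 semitones — so this is a perfect fourth.

perfect fourth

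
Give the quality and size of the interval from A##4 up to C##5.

A to C spans three letter names (A-B-C) — that makes it a third of some quality.
A major third would be 4 semitones, but A##4 to C##5 is 3 — one semitone narrower, making it a minor third.

minor 3rd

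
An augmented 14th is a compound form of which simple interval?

Take out an octave (7 from the number): 14 − 7 = 7.
Quality carries through unchanged, so the simple form is an augmented seventh.

A7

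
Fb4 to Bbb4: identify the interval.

F to B spans four letter names (F-G-A-B): a fourth.
Fb4 to Bbb4 is 5 semitones, matching the perfect fourth exactly, so the quality is perfect.

perfect fourth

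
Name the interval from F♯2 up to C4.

F to C spans five letter names (F-G-A-B-C), plus an octave — that makes it a twelfth of some quality.
A perfect twelfth would be 19 semitones; F#2 to C4 is 18, one semitone narrower, so the interval is diminished.
(Equivalently, a compound diminished fifth: a diminished fifth plus an octave.)

diminished twelfth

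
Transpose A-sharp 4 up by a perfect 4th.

D-sharp 5

Counting four letter names up from A lands on D.
A perfect fourth spans 5 semitones, so from A#4 the target pitch is D#5.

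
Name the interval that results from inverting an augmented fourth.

d5

Inverted interval numbers add to nine, so a fourth pairs with a fifth (4 + 5 = 9).
The quality also flips — augmented becomes diminished — giving a diminished fifth.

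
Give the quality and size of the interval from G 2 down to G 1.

Descending from G2 to G1 is the same interval as ascending G1 to G2.
G to G is the same letter name, plus an octave — that makes it an octave of some quality.
G1 to G2 is 12 semitones, matching the perfect octave exactly, so the quality is perfect.

perfect octave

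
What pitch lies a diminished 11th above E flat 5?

Four letters up from E (plus an octave) reaches A.
Moving 16 semitones up from Eb5 (the size of a diminished eleventh) reaches Abb6.

A double-flat 6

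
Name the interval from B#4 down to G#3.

Descending from B#4 to G#3 is the same interval as ascending G#3 to B#4.
G to B spans three letter names (G-A-B), plus an octave, so the interval is some kind of tenth.
G#3 to B#4 is 16 semitones, matching the major tenth exactly, so the quality is major.
(Equivalently, a compound major third: a major third plus an octave.)

major 10th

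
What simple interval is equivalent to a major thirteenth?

M6

Subtracting seven from the interval number removes an octave: 13 − 7 = 6.
That makes a major thirteenth a compound major sixth — an octave plus a major sixth.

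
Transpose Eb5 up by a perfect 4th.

Four letter names up from E: A.
A perfect fourth is 5 semitones; 5 semitones up from Eb5 gives Ab5.

Ab5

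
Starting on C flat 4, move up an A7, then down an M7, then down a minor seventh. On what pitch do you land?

D 3

An augmented seventh up from Cb4 is B4.
A major seventh down from B4 is C4.
Down a minor seventh from C4: D3 (10 semitones down).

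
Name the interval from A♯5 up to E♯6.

perfect fifth

A to E spans five letter names (A-B-C-D-E) — that makes it a fifth of some quality.
Counting semitones, A#5→E#6 is 7, which is the perfect fifth.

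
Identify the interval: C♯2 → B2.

C to B spans seven letter names (C-D-E-F-G-A-B) — that makes it a seventh of some quality.
A major seventh would be 11 semitones, but C#2 to B2 is 10 — one semitone narrower, making it a minor seventh.

m7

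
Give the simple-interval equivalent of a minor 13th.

Subtracting seven from the interval number removes an octave: 13 − 7 = 6.
So a minor thirteenth is an octave plus a minor sixth. The quality is unchanged.

minor sixth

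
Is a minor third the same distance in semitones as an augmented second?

A minor third spans 3 semitones, and an augmented second also spans 3 semitones — they're enharmonic.

Yes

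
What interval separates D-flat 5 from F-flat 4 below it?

Descending from Db5 to Fb4 is the same interval as ascending Fb4 to Db5.
F to D spans six letter names (F-G-A-B-C-D), so the interval is some kind of sixth.
The major sixth spans 9 semitones, and Fb4 to Db5 is exactly 9 semitones — so this is a major sixth.

M6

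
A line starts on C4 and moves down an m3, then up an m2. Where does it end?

C4 down a minor third → A3 (3 semitones).
Up a minor second from A3: Bb3 (1 semitone up).

Bb3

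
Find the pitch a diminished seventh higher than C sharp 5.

B flat 5

Counting seven letter names up from C lands on B.
A diminished seventh spans 9 semitones, so from C#5 the target pitch is Bb5.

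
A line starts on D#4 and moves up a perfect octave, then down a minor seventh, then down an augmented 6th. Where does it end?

A perfect octave up from D#4 is D#5.
A minor seventh down from D#5 is E#4.
An augmented sixth down from E#4 is G3.

G3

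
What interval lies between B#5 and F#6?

B to F spans five letter names (B-C-D-E-F), so the interval is some kind of fifth.
The perfect fifth is 7 semitones; here we have 6, one semitone narrower: diminished.

diminished fifth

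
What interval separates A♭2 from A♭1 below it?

Descending from Ab2 to Ab1 is the same interval as ascending Ab1 to Ab2.
A to A is the same letter name, plus an octave — that makes it an octave of some quality.
Counting semitones, Ab1→Ab2 is 12, which is the perfect octave.

perfect 8th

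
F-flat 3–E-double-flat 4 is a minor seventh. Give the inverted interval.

M2

Interval numbers invert to sum to nine: 7 + 2 = 9, so a seventh inverts to a second.
And minor becomes major under inversion, so we get a major second.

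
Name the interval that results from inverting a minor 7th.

major 2nd

Interval numbers invert to sum to nine: 7 + 2 = 9, so a seventh inverts to a second.
The quality also flips — minor becomes major — giving a major second.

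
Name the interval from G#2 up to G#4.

P15

G to G is the same letter name, plus 2 octaves: a fifteenth.
Counting semitones, G#2→G#4 is 24, which is the perfect fifteenth.
(Equivalently, a compound perfect octave: a perfect octave plus an octave.)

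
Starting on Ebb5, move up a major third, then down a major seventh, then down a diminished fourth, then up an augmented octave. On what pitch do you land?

E5

Ebb5 up a major third → Gb5 (4 semitones).
A major seventh down from Gb5 is Abb4.
Abb4 down a diminished fourth → Eb4 (4 semitones).
Eb4 up an augmented octave → E5 (13 semitones).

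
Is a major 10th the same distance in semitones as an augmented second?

No

A major tenth spans 16 semitones; an augmented second spans 3 semitones. They differ by 13.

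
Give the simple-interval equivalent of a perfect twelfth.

P5

Each octave removed subtracts seven from the number: 12 − 7 = 5.
So a perfect twelfth is an octave plus a perfect fifth. The quality is unchanged.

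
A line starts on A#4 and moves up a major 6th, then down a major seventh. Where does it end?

G#4

Up a major sixth from A#4: F##5 (9 semitones up).
F##5 down a major seventh → G#4 (11 semitones).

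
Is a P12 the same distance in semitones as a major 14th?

No

A perfect twelfth spans 19 semitones; a major fourteenth spans 23 semitones. They differ by 4.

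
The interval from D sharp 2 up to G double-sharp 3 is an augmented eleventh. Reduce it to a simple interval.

Each octave removed subtracts seven from the number: 11 − 7 = 4.
So an augmented eleventh is an octave plus an augmented fourth. The quality is unchanged.

augmented fourth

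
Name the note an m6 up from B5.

Six letter names up from B: G.
A minor sixth spans 8 semitones, so from B5 the target pitch is G6.

G6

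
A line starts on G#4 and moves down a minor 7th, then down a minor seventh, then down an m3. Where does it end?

G##2

A minor seventh down from G#4 is A#3.
Down a minor seventh from A#3: B#2 (10 semitones down).
B#2 down a minor third → G##2 (3 semitones).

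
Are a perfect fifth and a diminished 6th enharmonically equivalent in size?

A perfect fifth spans 7 semitones, and a diminished sixth also spans 7 semitones — they're enharmonic.

Yes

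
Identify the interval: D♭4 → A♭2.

Descending from Db4 to Ab2 is the same interval as ascending Ab2 to Db4.
A to D spans four letter names (A-B-C-D), plus an octave: an eleventh.
Counting semitones, Ab2→Db4 is 17, which is the perfect eleventh.
(Equivalently, a compound perfect fourth: a perfect fourth plus an octave.)

perfect 11th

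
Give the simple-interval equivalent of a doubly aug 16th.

doubly augmented second

Take out 2 octaves (14 from the number): 16 − 14 = 2.
That makes a doubly augmented sixteenth a compound doubly augmented second — 2 octaves plus a doubly augmented second.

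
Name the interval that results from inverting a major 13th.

First reduce the compound major thirteenth to its simple form, a major sixth.
The rule of nine gives the new number: 9 − 6 = 3, so a sixth becomes a third.
Quality inverts too: major becomes minor. That makes the inversion a minor third.

minor 3rd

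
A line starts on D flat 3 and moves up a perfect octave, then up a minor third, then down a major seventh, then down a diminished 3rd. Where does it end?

E flat 3

Db3 up a perfect octave → Db4 (12 semitones).
Up a minor third from Db4: Fb4 (3 semitones up).
Down a major seventh from Fb4: Gbb3 (11 semitones down).
Gbb3 down a diminished third → Eb3 (2 semitones).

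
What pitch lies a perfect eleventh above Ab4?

Db6

The eleventh's letter: A up four letter names plus an octave → D.
A perfect eleventh spans 17 semitones, so from Ab4 the target pitch is Db6.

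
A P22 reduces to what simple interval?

Subtracting seven from the interval number removes an octave: 22 − 14 = 8.
So a perfect twenty-second is 2 octaves plus a perfect octave. The quality is unchanged.

perfect 8th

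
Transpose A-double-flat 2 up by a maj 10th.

C-flat 4

Counting three letter names plus an octave up from A lands on C.
A major tenth spans 16 semitones, so from Abb2 the target pitch is Cb4.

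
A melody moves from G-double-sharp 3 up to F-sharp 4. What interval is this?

d7

G to F spans seven letter names (G-A-B-C-D-E-F), so the interval is some kind of seventh.
The major seventh is 11 semitones; here we have 9, two semitones narrower: diminished.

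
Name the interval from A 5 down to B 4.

minor seventh

Descending from A5 to B4 is the same interval as ascending B4 to A5.
B to A spans seven letter names (B-C-D-E-F-G-A) — that makes it a seventh of some quality.
B4 to A5 is 10 semitones, a half step short of the major seventh (11), so this is minor.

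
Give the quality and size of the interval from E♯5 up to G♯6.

minor tenth

E to G spans three letter names (E-F-G), plus an octave, so the interval is some kind of tenth.
At 15 semitones, E#5→G#6 falls one short of a major tenth: minor.
(Equivalently, a compound minor third: a minor third plus an octave.)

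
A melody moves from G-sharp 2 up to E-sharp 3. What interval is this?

major sixth

G to E spans six letter names (G-A-B-C-D-E), so the interval is some kind of sixth.
G#2 to E#3 is 9 semitones, matching the major sixth exactly, so the quality is major.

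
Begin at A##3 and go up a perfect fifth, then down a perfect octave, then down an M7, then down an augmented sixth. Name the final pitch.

Up a perfect fifth from A##3: E##4 (7 semitones up).
Down a perfect octave from E##4: E##3 (12 semitones down).
Down a major seventh from E##3: F##2 (11 semitones down).
An augmented sixth down from F##2 is A1.

A1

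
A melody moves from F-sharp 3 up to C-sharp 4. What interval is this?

P5

F to C spans five letter names (F-G-A-B-C) — that makes it a fifth of some quality.
F#3 to C#4 is 7 semitones, matching the perfect fifth exactly, so the quality is perfect.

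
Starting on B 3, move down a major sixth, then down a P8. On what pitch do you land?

D 2

B3 down a major sixth → D3 (9 semitones).
A perfect octave down from D3 is D2.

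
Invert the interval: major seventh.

minor 2nd

Inverted interval numbers add to nine, so a seventh pairs with a second (7 + 2 = 9).
Quality inverts too: major becomes minor. That makes the inversion a minor second.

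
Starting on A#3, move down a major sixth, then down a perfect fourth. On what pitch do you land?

G#2

A major sixth down from A#3 is C#3.
C#3 down a perfect fourth → G#2 (5 semitones).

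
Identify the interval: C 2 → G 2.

P5

C to G spans five letter names (C-D-E-F-G): a fifth.
Counting semitones, C2→G2 is 7, which is the perfect fifth.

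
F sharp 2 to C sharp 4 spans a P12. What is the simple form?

P5

Subtracting seven from the interval number removes an octave: 12 − 7 = 5.
Quality carries through unchanged, so the simple form is a perfect fifth.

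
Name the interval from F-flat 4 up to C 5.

augmented fifth

F to C spans five letter names (F-G-A-B-C), so the interval is some kind of fifth.
A perfect fifth would be 7 semitones; Fb4 to C5 is 8, one semitone wider, so the interval is augmented.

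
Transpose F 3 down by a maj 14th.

Seven letters down from F (plus an octave) reaches G.
A major fourteenth is 23 semitones; 23 semitones down from F3 gives Gb1.

G flat 1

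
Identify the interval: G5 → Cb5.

Descending from G5 to Cb5 is the same interval as ascending Cb5 to G5.
C to G spans five letter names (C-D-E-F-G) — that makes it a fifth of some quality.
Cb5 to G5 spans 8 semitones — one semitone wider than the perfect fifth (7) — giving an augmented fifth.

augmented fifth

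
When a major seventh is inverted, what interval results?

Inverted interval numbers add to nine, so a seventh pairs with a second (7 + 2 = 9).
The quality also flips — major becomes minor — giving a minor second.

m2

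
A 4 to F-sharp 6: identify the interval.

A to F spans six letter names (A-B-C-D-E-F), plus an octave: a thirteenth.
A4 to F#6 is 21 semitones, matching the major thirteenth exactly, so the quality is major.
(Equivalently, a compound major sixth: a major sixth plus an octave.)

major thirteenth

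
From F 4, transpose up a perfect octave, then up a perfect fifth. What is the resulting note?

F4 up a perfect octave → F5 (12 semitones).
F5 up a perfect fifth → C6 (7 semitones).

C 6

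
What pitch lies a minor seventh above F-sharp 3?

Seven letter names up from F: E.
A minor seventh is 10 semitones; 10 semitones up from F#3 gives E4.

E 4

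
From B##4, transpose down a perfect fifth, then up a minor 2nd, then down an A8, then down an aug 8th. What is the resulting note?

B##4 down a perfect fifth → E##4 (7 semitones).
Up a minor second from E##4: F##4 (1 semitone up).
An augmented octave down from F##4 is F#3.
Down an augmented octave from F#3: F2 (13 semitones down).

F2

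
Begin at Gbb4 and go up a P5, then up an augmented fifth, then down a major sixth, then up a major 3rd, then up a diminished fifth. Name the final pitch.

Bbb5

Up a perfect fifth from Gbb4: Dbb5 (7 semitones up).
Up an augmented fifth from Dbb5: Ab5 (8 semitones up).
Ab5 down a major sixth → Cb5 (9 semitones).
Cb5 up a major third → Eb5 (4 semitones).
Eb5 up a diminished fifth → Bbb5 (6 semitones).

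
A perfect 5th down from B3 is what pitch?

E3

Counting five letter names down from B lands on E.
A perfect fifth spans 7 semitones, so from B3 the target pitch is E3.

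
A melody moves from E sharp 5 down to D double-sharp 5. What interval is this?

minor second

Descending from E#5 to D##5 is the same interval as ascending D##5 to E#5.
D to E spans two letter names (D-E), so the interval is some kind of second.
At 1 semitone, D##5→E#5 falls one short of a major second: minor.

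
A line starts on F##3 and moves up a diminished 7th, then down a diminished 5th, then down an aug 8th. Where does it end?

A diminished seventh up from F##3 is E4.
E4 down a diminished fifth → A#3 (6 semitones).
A#3 down an augmented octave → A2 (13 semitones).

A2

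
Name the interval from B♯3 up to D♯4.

minor third

B to D spans three letter names (B-C-D): a third.
At 3 semitones, B#3→D#4 falls one short of a major third: minor.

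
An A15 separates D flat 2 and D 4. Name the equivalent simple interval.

Take out an octave (7 from the number): 15 − 7 = 8.
That makes an augmented fifteenth a compound augmented octave — an octave plus an augmented octave.

A8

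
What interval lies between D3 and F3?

m3

D to F spans three letter names (D-E-F) — that makes it a third of some quality.
D3 to F3 is 3 semitones, a half step short of the major third (4), so this is minor.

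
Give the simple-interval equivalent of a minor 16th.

minor 2nd

Each octave removed subtracts seven from the number: 16 − 14 = 2.
That makes a minor sixteenth a compound minor second — 2 octaves plus a minor second.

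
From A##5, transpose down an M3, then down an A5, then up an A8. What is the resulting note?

B#5

A major third down from A##5 is F##5.
F##5 down an augmented fifth → B4 (8 semitones).
An augmented octave up from B4 is B#5.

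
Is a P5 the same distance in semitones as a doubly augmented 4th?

Yes

A perfect fifth = 7 semitones = a doubly augmented fourth; enharmonically equal.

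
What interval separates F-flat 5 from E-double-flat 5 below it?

major 2nd

Descending from Fb5 to Ebb5 is the same interval as ascending Ebb5 to Fb5.
E to F spans two letter names (E-F), so the interval is some kind of second.
Counting semitones, Ebb5→Fb5 is 2, which is the major second.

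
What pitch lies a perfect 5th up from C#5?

G#5

The fifth takes the letter from C up to G.
A perfect fifth is 7 semitones; 7 semitones up from C#5 gives G#5.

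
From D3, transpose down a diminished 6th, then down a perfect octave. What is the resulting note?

F##1

A diminished sixth down from D3 is F##2.
A perfect octave down from F##2 is F##1.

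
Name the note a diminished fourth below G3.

Four letter names down from G: D.
Moving 4 semitones down from G3 (the size of a diminished fourth) reaches D#3.

D#3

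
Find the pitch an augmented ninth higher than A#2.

Two letters up from A (plus an octave) reaches B.
An augmented ninth is 15 semitones; 15 semitones up from A#2 gives B##3.

B##3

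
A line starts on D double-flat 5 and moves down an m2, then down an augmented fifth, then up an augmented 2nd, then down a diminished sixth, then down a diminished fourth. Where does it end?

F double-sharp 3

Dbb5 down a minor second → Cb5 (1 semitone).
Down an augmented fifth from Cb5: Fbb4 (8 semitones down).
Up an augmented second from Fbb4: Gb4 (3 semitones up).
A diminished sixth down from Gb4 is B3.
A diminished fourth down from B3 is F##3.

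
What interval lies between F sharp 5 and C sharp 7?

perfect twelfth

F to C spans five letter names (F-G-A-B-C), plus an octave, so the interval is some kind of twelfth.
F#5 to C#7 is 19 semitones, matching the perfect twelfth exactly, so the quality is perfect.
(Equivalently, a compound perfect fifth: a perfect fifth plus an octave.)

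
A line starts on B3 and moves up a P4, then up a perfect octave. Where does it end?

B3 up a perfect fourth → E4 (5 semitones).
Up a perfect octave from E4: E5 (12 semitones up).

E5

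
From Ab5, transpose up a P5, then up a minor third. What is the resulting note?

Ab5 up a perfect fifth → Eb6 (7 semitones).
Up a minor third from Eb6: Gb6 (3 semitones up).

Gb6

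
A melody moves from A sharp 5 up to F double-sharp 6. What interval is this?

major sixth

A to F spans six letter names (A-B-C-D-E-F): a sixth.
The major sixth spans 9 semitones, and A#5 to F##6 is exactly 9 semitones — so this is a major sixth.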